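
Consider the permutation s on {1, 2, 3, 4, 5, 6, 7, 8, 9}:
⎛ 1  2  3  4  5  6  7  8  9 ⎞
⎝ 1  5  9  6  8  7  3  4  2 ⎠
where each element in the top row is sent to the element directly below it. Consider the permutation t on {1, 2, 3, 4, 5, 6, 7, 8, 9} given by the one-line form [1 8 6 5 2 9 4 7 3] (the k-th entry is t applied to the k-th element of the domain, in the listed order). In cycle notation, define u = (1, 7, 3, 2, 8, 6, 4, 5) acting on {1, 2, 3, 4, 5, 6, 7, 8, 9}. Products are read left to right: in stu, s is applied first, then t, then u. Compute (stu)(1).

Apply the permutations in order: s(1) = 1, then t(1) = 1, then u(1) = 7. So (stu)(1) = 7.

7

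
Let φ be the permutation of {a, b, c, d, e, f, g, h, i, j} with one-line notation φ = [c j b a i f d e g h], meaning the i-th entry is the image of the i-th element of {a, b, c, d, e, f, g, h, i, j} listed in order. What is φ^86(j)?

Tracing j → h → … returns to j after 9 steps, so j lies in a 9-cycle (a, c, b, j, h, e, i, g, d).
On a 9-cycle, φ^9 is the identity, so φ^86 = φ^5 there (86 ≡ 5 mod 9).
Stepping 5 places around the cycle: j → h → e → i → g → d.

d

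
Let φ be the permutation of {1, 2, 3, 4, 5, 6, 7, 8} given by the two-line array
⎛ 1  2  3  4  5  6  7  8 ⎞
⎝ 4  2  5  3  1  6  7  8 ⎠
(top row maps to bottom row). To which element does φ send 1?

The entry below 1 in the array is 4, so φ(1) = 4.

4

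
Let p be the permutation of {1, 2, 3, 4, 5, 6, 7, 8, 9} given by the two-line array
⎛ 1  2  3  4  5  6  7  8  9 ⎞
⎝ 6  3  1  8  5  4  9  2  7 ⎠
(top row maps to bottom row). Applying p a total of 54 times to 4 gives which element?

4

Tracing 4 → 8 → … returns to 4 after 6 steps, so 4 lies in a 6-cycle (1 6 4 8 2 3).
Since the cycle has length 6, p^54 acts on it the same as p^0 (54 mod 6 = 0).
So p^54(4) = 4.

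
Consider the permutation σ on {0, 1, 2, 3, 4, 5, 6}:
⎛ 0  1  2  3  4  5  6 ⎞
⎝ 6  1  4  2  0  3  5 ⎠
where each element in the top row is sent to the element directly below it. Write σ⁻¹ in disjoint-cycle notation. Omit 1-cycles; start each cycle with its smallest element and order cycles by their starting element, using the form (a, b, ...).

(0, 4, 2, 3, 5, 6)

First write σ in disjoint cycles: (0, 6, 5, 3, 2, 4).
Reversing each cycle (and rotating so the smallest element leads) gives σ⁻¹ = (0, 4, 2, 3, 5, 6).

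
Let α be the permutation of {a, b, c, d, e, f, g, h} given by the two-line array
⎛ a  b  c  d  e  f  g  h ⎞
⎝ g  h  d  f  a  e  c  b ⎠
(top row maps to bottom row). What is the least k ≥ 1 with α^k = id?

6

Decomposing into disjoint cycles gives cycle lengths 6, 2.
Since disjoint cycles commute, ord(α) = lcm(6, 2) = 6.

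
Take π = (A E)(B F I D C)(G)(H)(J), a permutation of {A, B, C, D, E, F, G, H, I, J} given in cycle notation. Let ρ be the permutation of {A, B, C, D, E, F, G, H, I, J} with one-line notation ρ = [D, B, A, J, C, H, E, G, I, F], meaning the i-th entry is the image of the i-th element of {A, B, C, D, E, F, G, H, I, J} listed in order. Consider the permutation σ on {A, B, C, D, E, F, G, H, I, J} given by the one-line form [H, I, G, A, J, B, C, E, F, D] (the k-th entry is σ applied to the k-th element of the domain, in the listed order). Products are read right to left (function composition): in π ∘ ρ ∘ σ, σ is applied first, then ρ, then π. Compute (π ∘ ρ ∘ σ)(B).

D

Apply the permutations in order: σ(B) = I, then ρ(I) = I, then π(I) = D. So (π ∘ ρ ∘ σ)(B) = D.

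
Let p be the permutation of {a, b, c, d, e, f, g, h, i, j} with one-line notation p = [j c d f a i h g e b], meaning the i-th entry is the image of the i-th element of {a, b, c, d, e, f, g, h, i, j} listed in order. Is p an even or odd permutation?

even

In disjoint-cycle form the cycle lengths are 8, 2.
A cycle of length ℓ contributes ℓ−1 transpositions, so p is a product of 7 + 1 = 8 transpositions — even.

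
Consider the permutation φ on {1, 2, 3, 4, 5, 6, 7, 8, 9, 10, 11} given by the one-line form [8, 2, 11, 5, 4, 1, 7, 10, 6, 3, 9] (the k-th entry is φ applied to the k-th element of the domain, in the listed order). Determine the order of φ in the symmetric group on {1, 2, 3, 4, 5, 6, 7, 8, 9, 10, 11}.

14

Decomposing into disjoint cycles gives cycle lengths 7, 2, 1, 1.
The order is lcm(7, 2) = 14.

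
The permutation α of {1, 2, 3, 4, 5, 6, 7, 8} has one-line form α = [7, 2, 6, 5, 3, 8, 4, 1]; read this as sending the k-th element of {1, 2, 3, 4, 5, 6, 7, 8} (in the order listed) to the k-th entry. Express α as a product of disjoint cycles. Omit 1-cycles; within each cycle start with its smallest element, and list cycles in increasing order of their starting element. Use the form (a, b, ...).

(1, 7, 4, 5, 3, 6, 8)

From 1: 1 → 7 → 4 → 5 → 3 → 6 → 8 → 1, closing the cycle (1, 7, 4, 5, 3, 6, 8).
Continuing from each remaining unvisited element yields (1, 7, 4, 5, 3, 6, 8).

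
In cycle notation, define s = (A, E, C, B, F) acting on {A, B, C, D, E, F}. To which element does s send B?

In the cycle (A, E, C, B, F), B is followed by F, so s(B) = F.

F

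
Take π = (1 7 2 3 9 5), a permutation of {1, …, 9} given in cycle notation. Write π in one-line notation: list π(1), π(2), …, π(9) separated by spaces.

7 3 9 4 1 6 2 8 5

Each element maps to the next entry in its cycle (wrapping to the front): 1→7, 2→3, 3→9, 4→4, 5→1, 6→6, 7→2, 8→8, 9→5.
Listing these in domain order gives 7 3 9 4 1 6 2 8 5.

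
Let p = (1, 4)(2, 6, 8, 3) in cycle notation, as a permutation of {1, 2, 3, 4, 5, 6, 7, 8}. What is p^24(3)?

3

3 lies in the 4-cycle (2, 6, 8, 3).
Powers repeat with period 4 on this cycle, and 24 mod 4 = 0, so p^24(3) = p^0(3).
So p^24(3) = 3.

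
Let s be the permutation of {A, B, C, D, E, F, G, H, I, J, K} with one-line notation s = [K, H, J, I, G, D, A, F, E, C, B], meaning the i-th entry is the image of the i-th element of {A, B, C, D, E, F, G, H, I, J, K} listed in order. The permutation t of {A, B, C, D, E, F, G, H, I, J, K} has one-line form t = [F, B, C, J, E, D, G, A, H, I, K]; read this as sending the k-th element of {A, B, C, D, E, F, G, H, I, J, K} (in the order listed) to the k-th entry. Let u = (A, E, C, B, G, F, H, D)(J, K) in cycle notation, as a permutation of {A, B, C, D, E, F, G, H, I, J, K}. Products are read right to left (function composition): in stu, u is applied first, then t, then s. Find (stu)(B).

(stu)(B) = s(t(u(B))). u(B) = G, then t(G) = G, then s(G) = A, so the result is A.

A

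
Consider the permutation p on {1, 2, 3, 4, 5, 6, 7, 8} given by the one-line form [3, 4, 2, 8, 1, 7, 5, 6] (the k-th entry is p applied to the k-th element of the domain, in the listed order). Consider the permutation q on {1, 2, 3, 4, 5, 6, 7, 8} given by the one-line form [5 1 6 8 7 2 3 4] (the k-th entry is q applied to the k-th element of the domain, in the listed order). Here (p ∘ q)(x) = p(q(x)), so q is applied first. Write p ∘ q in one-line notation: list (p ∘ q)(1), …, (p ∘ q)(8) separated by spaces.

1 3 7 6 5 4 2 8

For each element, apply q then p: 1 → 5 → 1; 2 → 1 → 3; 3 → 6 → 7; 4 → 8 → 6; 5 → 7 → 5; 6 → 2 → 4; 7 → 3 → 2; 8 → 4 → 8.
So p ∘ q in one-line form is 1 3 7 6 5 4 2 8.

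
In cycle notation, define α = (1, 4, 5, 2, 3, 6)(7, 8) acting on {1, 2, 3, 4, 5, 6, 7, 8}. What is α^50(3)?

3 lies in the 6-cycle (1, 4, 5, 2, 3, 6).
Powers repeat with period 6 on this cycle, and 50 mod 6 = 2, so α^50(3) = α^2(3).
Advancing 2 steps from 3: 3 → 6 → 1.

1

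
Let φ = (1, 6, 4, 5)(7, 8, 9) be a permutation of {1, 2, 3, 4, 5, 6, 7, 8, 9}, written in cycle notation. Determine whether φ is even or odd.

odd

The cycle lengths are 4, 3, 1, 1.
A cycle of length ℓ contributes ℓ−1 transpositions, so φ is a product of 3 + 2 = 5 transpositions — odd.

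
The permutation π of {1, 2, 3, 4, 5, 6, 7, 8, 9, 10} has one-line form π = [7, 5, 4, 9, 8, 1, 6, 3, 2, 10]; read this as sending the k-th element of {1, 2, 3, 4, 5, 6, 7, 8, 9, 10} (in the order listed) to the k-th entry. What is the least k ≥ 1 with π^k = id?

6

Writing π as disjoint cycles, the cycle lengths are 6, 3, 1.
The order of π is the least common multiple of its cycle lengths: lcm(6, 3) = 6.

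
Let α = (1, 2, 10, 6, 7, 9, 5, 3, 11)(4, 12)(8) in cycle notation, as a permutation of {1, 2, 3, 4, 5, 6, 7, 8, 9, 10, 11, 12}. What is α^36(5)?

5 lies in the 9-cycle (1, 2, 10, 6, 7, 9, 5, 3, 11).
Since the cycle has length 9, α^36 acts on it the same as α^0 (36 mod 9 = 0).
So α^36(5) = 5.

5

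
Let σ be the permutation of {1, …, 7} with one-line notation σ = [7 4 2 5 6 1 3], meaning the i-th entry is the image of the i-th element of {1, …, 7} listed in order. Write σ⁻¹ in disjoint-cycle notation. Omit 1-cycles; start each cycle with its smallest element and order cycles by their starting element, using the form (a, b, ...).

(1, 6, 5, 4, 2, 3, 7)

The cycle decomposition of σ is (1, 7, 3, 2, 4, 5, 6).
Reversing each cycle (and rotating so the smallest element leads) gives σ⁻¹ = (1, 6, 5, 4, 2, 3, 7).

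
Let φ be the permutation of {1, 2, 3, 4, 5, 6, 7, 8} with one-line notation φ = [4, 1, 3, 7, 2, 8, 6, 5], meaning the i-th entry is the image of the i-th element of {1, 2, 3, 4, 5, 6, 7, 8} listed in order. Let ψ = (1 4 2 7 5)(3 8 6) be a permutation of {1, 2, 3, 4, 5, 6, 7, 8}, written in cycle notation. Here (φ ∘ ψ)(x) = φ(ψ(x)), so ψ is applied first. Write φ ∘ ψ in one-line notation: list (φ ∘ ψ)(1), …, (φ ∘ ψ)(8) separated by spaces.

7 6 5 1 4 3 2 8

(φ ∘ ψ)(x) = φ(ψ(x)). Computing each image: φ(ψ(1)) = φ(4) = 7, φ(ψ(2)) = φ(7) = 6, φ(ψ(3)) = φ(8) = 5, φ(ψ(4)) = φ(2) = 1, φ(ψ(5)) = φ(1) = 4, φ(ψ(6)) = φ(3) = 3, φ(ψ(7)) = φ(5) = 2, φ(ψ(8)) = φ(6) = 8.
Hence φ ∘ ψ = [7 6 5 1 4 3 2 8].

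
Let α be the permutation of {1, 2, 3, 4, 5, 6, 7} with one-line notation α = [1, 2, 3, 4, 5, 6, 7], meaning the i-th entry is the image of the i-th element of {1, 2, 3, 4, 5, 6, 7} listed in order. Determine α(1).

1

1 is element number 1 of the domain, and entry number 1 of the one-line form is 1, so α(1) = 1.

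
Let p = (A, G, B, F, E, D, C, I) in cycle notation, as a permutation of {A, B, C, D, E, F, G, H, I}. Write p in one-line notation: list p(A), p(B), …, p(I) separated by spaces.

G F I C D E B H A

Reading each image from the cycles: A→G, B→F, C→I, D→C, E→D, F→E, G→B, H→H, I→A.
Listing these in domain order gives G F I C D E B H A.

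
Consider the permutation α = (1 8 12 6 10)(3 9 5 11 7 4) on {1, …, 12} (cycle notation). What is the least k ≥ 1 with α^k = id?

30

The disjoint cycles have lengths 6, 5, 1.
The order is lcm(6, 5) = 30.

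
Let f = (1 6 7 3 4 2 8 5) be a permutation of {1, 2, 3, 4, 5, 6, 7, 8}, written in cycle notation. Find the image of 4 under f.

In the cycle (1 6 7 3 4 2 8 5), 4 is followed by 2, so f(4) = 2.

2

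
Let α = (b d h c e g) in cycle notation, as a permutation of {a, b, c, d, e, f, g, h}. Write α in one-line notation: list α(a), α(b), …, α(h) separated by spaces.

a d e h g f b c

Each element maps to the next entry in its cycle (wrapping to the front): a→a, b→d, c→e, d→h, e→g, f→f, g→b, h→c.
Listing these in domain order gives a d e h g f b c.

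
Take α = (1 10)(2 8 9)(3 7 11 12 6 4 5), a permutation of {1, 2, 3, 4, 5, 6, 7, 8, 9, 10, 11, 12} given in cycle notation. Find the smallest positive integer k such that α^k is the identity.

42

The cycle type of α is (7, 3, 2).
Since disjoint cycles commute, ord(α) = lcm(7, 3, 2) = 42.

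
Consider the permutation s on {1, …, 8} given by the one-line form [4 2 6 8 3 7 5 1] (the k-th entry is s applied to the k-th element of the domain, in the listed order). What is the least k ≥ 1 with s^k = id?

The disjoint-cycle form of s has cycle lengths 4, 3, 1.
Since disjoint cycles commute, ord(s) = lcm(4, 3) = 12.

12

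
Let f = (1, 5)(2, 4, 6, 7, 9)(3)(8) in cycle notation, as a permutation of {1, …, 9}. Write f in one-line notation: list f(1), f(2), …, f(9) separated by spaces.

Each element maps to the next entry in its cycle (wrapping to the front): 1→5, 2→4, 3→3, 4→6, 5→1, 6→7, 7→9, 8→8, 9→2.
Listing these in domain order gives 5 4 3 6 1 7 9 8 2.

5 4 3 6 1 7 9 8 2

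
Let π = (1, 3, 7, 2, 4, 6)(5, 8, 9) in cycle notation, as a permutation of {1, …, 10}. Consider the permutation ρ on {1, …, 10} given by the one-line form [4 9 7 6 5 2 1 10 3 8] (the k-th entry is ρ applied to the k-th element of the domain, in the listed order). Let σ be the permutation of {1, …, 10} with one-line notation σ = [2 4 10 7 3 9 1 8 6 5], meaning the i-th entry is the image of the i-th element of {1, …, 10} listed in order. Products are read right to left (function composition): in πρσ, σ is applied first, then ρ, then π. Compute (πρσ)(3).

9

(πρσ)(3) = π(ρ(σ(3))). σ(3) = 10, then ρ(10) = 8, then π(8) = 9, so the result is 9.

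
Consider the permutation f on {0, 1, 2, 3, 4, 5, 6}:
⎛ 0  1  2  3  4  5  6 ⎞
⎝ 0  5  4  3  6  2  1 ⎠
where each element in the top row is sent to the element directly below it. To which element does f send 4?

The entry below 4 in the array is 6, so f(4) = 6.

6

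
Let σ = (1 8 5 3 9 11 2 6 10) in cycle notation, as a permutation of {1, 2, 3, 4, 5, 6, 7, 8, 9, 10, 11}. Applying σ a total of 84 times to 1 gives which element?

3

1 lies in the 9-cycle (1 8 5 3 9 11 2 6 10).
Since the cycle has length 9, σ^84 acts on it the same as σ^3 (84 mod 9 = 3).
Advancing 3 steps from 1: 1 → 8 → 5 → 3.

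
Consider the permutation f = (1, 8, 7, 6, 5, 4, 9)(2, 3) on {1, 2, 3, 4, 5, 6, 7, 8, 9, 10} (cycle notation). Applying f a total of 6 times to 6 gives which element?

6 lies in the 7-cycle (1, 8, 7, 6, 5, 4, 9).
Advancing 6 steps from 6: 6 → 5 → 4 → 9 → 1 → 8 → 7.

7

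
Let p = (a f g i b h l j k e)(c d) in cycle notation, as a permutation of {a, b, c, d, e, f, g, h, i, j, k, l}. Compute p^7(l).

i

l lies in the 10-cycle (a f g i b h l j k e).
Stepping 7 places around the cycle: l → j → k → e → a → f → g → i.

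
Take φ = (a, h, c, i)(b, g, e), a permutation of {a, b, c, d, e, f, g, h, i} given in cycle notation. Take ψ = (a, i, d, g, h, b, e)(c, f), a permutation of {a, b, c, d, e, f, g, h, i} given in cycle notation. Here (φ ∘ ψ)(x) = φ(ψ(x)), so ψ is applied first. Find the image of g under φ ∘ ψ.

First apply ψ: ψ(g) = h, then φ(h) = c. Thus (φ ∘ ψ)(g) = c.

c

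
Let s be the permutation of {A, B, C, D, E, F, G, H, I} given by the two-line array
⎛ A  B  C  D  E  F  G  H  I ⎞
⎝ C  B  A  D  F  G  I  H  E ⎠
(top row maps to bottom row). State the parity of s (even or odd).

In disjoint-cycle form the cycle lengths are 4, 2, 1, 1, 1.
A cycle is odd iff its length is even; s has 2 even-length cycles, so sgn(s) = (−1)^2 and s is even.

even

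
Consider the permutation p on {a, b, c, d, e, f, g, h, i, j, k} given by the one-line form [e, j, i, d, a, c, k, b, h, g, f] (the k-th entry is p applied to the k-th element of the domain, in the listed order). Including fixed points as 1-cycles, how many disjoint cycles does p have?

The cycle decomposition is (a, e)(b, j, g, k, f, c, i, h)(d), which has 3 cycles (counting 1-cycles).

3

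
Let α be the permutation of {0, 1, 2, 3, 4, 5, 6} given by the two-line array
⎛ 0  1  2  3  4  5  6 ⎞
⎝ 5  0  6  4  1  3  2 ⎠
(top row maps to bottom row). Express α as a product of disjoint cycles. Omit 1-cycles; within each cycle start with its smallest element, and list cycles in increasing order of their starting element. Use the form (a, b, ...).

Iterating α from 0 gives 0 → 5 → 3 → 4 → 1 → 0; that is the 5-cycle (0, 5, 3, 4, 1).
Repeating from the next unused element and collecting all non-trivial cycles gives (0, 5, 3, 4, 1)(2, 6).

(0, 5, 3, 4, 1)(2, 6)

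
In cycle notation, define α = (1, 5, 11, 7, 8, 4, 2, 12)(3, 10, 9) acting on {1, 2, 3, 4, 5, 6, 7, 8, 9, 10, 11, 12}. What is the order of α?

The cycle type of α is (8, 3, 1).
The order is lcm(8, 3) = 24.

24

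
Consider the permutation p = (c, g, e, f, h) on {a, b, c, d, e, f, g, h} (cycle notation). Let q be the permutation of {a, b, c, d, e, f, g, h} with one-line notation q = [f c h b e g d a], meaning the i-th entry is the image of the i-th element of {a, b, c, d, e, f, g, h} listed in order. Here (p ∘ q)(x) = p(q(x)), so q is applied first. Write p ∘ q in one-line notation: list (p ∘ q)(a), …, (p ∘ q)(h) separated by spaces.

(p ∘ q)(x) = p(q(x)). Computing each image: p(q(a)) = p(f) = h, p(q(b)) = p(c) = g, p(q(c)) = p(h) = c, p(q(d)) = p(b) = b, p(q(e)) = p(e) = f, p(q(f)) = p(g) = e, p(q(g)) = p(d) = d, p(q(h)) = p(a) = a.
Hence p ∘ q = [h g c b f e d a].

h g c b f e d a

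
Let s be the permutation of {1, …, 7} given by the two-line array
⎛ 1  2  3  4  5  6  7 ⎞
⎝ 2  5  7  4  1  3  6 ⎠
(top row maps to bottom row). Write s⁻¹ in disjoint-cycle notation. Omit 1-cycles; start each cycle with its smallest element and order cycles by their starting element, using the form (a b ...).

(1 5 2)(3 6 7)

The cycle decomposition of s is (1 2 5)(3 7 6).
Reversing each cycle (and rotating so the smallest element leads) gives s⁻¹ = (1 5 2)(3 6 7).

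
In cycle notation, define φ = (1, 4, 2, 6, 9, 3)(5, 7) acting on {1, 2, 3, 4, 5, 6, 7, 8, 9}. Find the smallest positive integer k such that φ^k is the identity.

The disjoint cycles have lengths 6, 2, 1.
The order is lcm(6, 2) = 6.

6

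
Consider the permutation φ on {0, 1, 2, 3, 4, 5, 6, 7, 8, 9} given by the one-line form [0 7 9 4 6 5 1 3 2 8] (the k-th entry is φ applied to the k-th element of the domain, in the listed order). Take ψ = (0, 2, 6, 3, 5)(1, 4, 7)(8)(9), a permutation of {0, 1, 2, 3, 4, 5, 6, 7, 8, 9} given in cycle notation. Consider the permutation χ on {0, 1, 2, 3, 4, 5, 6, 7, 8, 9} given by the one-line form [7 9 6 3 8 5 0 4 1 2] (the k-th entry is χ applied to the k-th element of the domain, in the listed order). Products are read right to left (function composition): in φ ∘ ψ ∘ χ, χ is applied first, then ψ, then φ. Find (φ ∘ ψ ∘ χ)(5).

0

Chase 5: χ(5) = 5; ψ(5) = 0; φ(0) = 0. Hence (φ ∘ ψ ∘ χ)(5) = 0.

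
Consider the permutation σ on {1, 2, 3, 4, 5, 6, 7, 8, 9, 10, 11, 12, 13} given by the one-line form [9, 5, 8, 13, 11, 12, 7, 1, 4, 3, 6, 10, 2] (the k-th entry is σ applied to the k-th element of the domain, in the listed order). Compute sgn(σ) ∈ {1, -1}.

In disjoint-cycle form the cycle lengths are 12, 1.
A cycle is odd iff its length is even; σ has 1 even-length cycle, so sgn(σ) = (−1)^1 and σ is odd.

-1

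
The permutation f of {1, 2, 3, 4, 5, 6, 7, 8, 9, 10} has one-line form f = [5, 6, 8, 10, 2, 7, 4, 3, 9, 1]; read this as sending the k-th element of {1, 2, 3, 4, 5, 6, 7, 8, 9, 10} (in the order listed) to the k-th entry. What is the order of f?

14

The disjoint-cycle form of f has cycle lengths 7, 2, 1.
The order is lcm(7, 2) = 14.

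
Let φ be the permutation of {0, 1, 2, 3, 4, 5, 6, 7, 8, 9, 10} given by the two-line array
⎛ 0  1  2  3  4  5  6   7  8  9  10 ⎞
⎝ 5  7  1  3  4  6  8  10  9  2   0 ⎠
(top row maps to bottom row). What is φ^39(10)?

Tracing 10 → 0 → … returns to 10 after 9 steps, so 10 lies in a 9-cycle (0, 5, 6, 8, 9, 2, 1, 7, 10).
Since the cycle has length 9, φ^39 acts on it the same as φ^3 (39 mod 9 = 3).
Stepping 3 places around the cycle: 10 → 0 → 5 → 6.

6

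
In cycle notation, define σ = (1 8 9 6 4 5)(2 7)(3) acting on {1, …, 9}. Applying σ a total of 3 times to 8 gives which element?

8 lies in the 6-cycle (1 8 9 6 4 5).
Stepping 3 places around the cycle: 8 → 9 → 6 → 4.

4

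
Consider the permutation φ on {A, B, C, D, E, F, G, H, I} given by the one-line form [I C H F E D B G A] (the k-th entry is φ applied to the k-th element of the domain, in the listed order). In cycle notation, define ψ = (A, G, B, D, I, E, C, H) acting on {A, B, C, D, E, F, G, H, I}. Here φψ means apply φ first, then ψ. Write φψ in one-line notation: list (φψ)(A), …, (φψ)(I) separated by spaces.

E H A F C I D B G

Chase each element through φ then ψ: A → I → E; B → C → H; C → H → A; D → F → F; E → E → C; F → D → I; G → B → D; H → G → B; I → A → G.
Collecting the images, φψ = [E H A F C I D B G].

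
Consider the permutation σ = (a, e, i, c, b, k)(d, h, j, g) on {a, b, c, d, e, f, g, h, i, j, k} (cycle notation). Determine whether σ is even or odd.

even

The cycle lengths are 6, 4, 1.
A cycle of length ℓ contributes ℓ−1 transpositions, so σ is a product of 5 + 3 = 8 transpositions — even.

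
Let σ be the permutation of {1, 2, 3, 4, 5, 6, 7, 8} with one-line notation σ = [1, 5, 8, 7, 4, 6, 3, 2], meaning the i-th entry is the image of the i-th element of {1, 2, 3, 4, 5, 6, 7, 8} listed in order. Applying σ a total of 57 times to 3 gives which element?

5

Tracing 3 → 8 → … returns to 3 after 6 steps, so 3 lies in a 6-cycle (2, 5, 4, 7, 3, 8).
Powers repeat with period 6 on this cycle, and 57 mod 6 = 3, so σ^57(3) = σ^3(3).
Advancing 3 steps from 3: 3 → 8 → 2 → 5.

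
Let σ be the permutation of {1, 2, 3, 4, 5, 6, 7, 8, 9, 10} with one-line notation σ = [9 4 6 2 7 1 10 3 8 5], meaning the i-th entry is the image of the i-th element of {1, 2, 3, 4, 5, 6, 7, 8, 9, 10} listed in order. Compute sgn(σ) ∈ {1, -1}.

In disjoint-cycle form the cycle lengths are 5, 3, 2.
A cycle is odd iff its length is even; σ has 1 even-length cycle, so sgn(σ) = (−1)^1 and σ is odd.

-1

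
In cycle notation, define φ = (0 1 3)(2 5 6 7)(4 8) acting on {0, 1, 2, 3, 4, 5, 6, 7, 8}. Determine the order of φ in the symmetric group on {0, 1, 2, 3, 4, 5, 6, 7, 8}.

12

The cycle type of φ is (4, 3, 2).
Since disjoint cycles commute, ord(φ) = lcm(4, 3, 2) = 12.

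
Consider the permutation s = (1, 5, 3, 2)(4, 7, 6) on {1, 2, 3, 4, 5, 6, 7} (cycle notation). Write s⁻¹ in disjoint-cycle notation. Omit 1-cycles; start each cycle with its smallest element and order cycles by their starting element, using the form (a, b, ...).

Inverting a permutation written in cycle notation just reverses the order within every cycle.
Reversing each cycle of s and rotating so the smallest element leads gives (1, 2, 3, 5)(4, 6, 7).

(1, 2, 3, 5)(4, 6, 7)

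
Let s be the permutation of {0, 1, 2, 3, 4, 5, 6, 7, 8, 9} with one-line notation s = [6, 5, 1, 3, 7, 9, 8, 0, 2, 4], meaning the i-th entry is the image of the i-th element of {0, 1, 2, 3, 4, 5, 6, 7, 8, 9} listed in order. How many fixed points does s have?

The fixed points (elements with s(x) = x) are {3}, so there is 1.

1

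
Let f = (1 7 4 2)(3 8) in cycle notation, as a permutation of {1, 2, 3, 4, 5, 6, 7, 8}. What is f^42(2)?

2 lies in the 4-cycle (1 7 4 2).
On a 4-cycle, f^4 is the identity, so f^42 = f^2 there (42 ≡ 2 mod 4).
Advancing 2 steps from 2: 2 → 1 → 7.

7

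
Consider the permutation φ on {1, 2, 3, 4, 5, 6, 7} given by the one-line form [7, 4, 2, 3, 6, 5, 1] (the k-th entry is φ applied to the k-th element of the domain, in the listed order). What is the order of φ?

Decomposing into disjoint cycles gives cycle lengths 3, 2, 2.
Since disjoint cycles commute, ord(φ) = lcm(3, 2, 2) = 6.

6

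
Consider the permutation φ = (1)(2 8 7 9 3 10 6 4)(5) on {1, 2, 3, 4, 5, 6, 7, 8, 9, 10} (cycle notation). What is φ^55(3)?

3 lies in the 8-cycle (2 8 7 9 3 10 6 4).
Powers repeat with period 8 on this cycle, and 55 mod 8 = 7, so φ^55(3) = φ^7(3).
Stepping 7 places around the cycle: 3 → 10 → 6 → 4 → 2 → 8 → 7 → 9.

9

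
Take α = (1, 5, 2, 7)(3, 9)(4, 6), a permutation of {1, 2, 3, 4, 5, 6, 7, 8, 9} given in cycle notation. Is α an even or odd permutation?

odd

The cycle lengths are 4, 2, 2, 1.
A cycle is odd iff its length is even; α has 3 even-length cycles, so sgn(α) = (−1)^3 and α is odd.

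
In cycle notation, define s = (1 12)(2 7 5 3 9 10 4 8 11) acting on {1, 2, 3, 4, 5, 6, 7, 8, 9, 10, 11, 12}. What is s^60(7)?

7 lies in the 9-cycle (2 7 5 3 9 10 4 8 11).
Since the cycle has length 9, s^60 acts on it the same as s^6 (60 mod 9 = 6).
Advancing 6 steps from 7: 7 → 5 → 3 → 9 → 10 → 4 → 8.

8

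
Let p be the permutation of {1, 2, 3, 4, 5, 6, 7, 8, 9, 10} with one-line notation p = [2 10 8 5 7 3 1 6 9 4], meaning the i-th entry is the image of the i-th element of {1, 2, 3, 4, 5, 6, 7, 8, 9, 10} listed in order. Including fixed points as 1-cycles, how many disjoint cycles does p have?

The cycle decomposition is (1 2 10 4 5 7)(3 8 6)(9), which has 3 cycles (counting 1-cycles).

3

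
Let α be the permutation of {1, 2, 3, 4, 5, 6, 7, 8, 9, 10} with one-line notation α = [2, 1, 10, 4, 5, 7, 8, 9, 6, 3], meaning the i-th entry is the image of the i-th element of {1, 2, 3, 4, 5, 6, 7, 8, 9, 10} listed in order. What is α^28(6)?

Tracing 6 → 7 → … returns to 6 after 4 steps, so 6 lies in a 4-cycle (6 7 8 9).
On a 4-cycle, α^4 is the identity, so α^28 = α^0 there (28 ≡ 0 mod 4).
So α^28(6) = 6.

6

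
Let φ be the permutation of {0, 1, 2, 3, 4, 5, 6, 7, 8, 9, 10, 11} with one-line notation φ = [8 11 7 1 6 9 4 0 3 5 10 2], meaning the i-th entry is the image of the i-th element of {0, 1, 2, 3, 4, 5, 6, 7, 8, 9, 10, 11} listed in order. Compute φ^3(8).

Tracing 8 → 3 → … returns to 8 after 7 steps, so 8 lies in a 7-cycle (0 8 3 1 11 2 7).
Advancing 3 steps from 8: 8 → 3 → 1 → 11.

11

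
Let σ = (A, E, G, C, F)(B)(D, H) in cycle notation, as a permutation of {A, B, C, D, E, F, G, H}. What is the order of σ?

The cycle type of σ is (5, 2, 1).
The order is lcm(5, 2) = 10.

10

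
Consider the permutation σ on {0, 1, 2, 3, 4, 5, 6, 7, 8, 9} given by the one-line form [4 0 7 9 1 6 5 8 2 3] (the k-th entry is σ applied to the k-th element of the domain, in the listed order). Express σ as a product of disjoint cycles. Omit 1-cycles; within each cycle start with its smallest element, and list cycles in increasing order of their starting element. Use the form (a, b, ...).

Iterating σ from 0 gives 0 → 4 → 1 → 0; that is the 3-cycle (0, 4, 1).
Continuing from each remaining unvisited element yields (0, 4, 1)(2, 7, 8)(3, 9)(5, 6).

(0, 4, 1)(2, 7, 8)(3, 9)(5, 6)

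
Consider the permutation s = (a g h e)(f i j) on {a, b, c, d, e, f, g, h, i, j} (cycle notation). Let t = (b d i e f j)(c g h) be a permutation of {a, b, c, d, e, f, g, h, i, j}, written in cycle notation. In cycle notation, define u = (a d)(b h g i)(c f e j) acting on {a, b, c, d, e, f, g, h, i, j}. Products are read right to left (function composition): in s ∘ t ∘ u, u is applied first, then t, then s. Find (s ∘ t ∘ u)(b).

c

Apply the permutations in order: u(b) = h, then t(h) = c, then s(c) = c. So (s ∘ t ∘ u)(b) = c.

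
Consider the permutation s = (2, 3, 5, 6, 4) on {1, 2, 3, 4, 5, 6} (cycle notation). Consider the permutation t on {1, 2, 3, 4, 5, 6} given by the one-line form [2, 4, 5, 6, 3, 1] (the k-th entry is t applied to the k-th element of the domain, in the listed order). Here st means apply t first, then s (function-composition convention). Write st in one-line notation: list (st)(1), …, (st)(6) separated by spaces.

For each element, apply t then s: 1 → 2 → 3; 2 → 4 → 2; 3 → 5 → 6; 4 → 6 → 4; 5 → 3 → 5; 6 → 1 → 1.
Collecting the images, st = [3 2 6 4 5 1].

3 2 6 4 5 1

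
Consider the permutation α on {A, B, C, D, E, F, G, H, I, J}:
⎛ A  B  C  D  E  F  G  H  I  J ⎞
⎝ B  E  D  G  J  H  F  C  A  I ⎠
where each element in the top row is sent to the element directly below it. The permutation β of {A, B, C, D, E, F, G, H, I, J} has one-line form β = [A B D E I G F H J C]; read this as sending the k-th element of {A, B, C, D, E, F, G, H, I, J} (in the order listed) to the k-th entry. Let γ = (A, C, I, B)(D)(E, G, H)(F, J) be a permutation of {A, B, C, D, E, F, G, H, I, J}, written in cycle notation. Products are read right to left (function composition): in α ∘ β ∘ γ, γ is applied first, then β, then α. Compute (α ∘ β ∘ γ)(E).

(α ∘ β ∘ γ)(E) = α(β(γ(E))). γ(E) = G, then β(G) = F, then α(F) = H, so the result is H.

H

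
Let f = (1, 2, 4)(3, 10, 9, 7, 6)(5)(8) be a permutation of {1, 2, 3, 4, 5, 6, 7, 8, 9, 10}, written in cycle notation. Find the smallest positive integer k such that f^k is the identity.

15

The disjoint cycles have lengths 5, 3, 1, 1.
The order is lcm(5, 3) = 15.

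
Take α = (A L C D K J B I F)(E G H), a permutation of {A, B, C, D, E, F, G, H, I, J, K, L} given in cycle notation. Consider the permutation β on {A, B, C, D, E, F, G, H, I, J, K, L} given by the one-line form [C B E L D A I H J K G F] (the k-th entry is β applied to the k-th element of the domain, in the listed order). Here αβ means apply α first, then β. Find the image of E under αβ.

First apply α: α(E) = G, then β(G) = I. Thus (αβ)(E) = I.

I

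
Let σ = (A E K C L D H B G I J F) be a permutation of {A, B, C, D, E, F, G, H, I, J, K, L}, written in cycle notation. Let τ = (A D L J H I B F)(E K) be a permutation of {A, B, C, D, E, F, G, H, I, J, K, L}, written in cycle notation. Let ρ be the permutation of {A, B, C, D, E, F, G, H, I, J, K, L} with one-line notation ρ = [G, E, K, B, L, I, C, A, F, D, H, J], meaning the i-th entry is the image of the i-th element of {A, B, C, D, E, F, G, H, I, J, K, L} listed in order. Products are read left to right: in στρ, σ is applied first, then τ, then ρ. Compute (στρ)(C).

Apply the permutations in order: σ(C) = L, then τ(L) = J, then ρ(J) = D. So (στρ)(C) = D.

D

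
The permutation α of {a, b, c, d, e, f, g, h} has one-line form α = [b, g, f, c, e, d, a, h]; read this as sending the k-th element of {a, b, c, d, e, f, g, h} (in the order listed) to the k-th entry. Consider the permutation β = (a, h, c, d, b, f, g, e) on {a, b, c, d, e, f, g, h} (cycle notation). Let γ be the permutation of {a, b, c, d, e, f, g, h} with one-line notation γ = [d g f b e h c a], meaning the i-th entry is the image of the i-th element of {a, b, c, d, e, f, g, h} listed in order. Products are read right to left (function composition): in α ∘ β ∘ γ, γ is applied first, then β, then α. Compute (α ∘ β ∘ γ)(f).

Apply the permutations in order: γ(f) = h, then β(h) = c, then α(c) = f. So (α ∘ β ∘ γ)(f) = f.

f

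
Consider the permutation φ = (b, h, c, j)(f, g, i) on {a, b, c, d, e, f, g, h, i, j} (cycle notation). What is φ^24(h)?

h lies in the 4-cycle (b, h, c, j).
Since the cycle has length 4, φ^24 acts on it the same as φ^0 (24 mod 4 = 0).
So φ^24(h) = h.

h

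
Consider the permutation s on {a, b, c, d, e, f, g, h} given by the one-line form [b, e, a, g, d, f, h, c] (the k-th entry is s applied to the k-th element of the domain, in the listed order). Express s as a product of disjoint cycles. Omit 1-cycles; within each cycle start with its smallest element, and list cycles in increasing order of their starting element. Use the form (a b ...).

(a b e d g h c)

Start at a and follow images: a → b → e → d → g → h → c → a, giving the cycle (a b e d g h c).
Continuing from each remaining unvisited element yields (a b e d g h c).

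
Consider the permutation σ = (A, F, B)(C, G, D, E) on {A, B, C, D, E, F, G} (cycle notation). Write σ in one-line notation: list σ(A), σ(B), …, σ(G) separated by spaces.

Each element maps to the next entry in its cycle (wrapping to the front): A↦F, B↦A, C↦G, D↦E, E↦C, F↦B, G↦D.
Listing these in domain order gives F A G E C B D.

F A G E C B D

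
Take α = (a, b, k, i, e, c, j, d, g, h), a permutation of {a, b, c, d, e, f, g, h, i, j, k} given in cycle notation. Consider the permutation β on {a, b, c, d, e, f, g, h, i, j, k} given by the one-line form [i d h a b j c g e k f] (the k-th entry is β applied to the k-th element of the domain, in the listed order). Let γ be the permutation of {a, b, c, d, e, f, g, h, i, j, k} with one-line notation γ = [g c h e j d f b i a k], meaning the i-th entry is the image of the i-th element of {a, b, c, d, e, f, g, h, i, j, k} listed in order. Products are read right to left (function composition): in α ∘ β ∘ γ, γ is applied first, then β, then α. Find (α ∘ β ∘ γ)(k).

Apply the permutations in order: γ(k) = k, then β(k) = f, then α(f) = f. So (α ∘ β ∘ γ)(k) = f.

f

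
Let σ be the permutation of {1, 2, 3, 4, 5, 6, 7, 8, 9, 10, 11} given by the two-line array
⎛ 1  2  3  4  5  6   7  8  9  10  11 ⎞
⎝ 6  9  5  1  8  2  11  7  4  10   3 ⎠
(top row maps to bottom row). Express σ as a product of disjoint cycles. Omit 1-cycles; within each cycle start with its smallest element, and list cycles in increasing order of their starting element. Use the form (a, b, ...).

(1, 6, 2, 9, 4)(3, 5, 8, 7, 11)

Start at 1 and follow images: 1 → 6 → 2 → 9 → 4 → 1, giving the cycle (1, 6, 2, 9, 4).
Continuing from each remaining unvisited element yields (1, 6, 2, 9, 4)(3, 5, 8, 7, 11).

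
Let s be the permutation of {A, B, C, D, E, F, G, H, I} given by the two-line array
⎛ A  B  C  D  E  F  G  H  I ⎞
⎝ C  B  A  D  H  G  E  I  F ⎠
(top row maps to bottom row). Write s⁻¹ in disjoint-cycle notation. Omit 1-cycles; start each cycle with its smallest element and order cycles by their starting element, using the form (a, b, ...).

(A, C)(E, G, F, I, H)

First write s in disjoint cycles: (A, C)(E, H, I, F, G).
The inverse reverses every cycle; in canonical form, s⁻¹ = (A, C)(E, G, F, I, H).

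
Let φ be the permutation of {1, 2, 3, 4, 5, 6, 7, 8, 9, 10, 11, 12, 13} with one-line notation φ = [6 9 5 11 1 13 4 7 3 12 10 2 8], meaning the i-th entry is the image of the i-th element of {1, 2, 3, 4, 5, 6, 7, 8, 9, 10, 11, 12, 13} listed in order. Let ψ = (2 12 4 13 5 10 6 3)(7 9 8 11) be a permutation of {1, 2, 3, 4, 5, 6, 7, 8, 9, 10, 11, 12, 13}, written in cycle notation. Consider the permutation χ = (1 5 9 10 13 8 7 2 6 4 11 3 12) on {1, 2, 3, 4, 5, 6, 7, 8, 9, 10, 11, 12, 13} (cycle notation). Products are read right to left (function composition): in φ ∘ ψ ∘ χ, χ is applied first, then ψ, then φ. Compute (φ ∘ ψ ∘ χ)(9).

Chase 9: χ(9) = 10; ψ(10) = 6; φ(6) = 13. Hence (φ ∘ ψ ∘ χ)(9) = 13.

13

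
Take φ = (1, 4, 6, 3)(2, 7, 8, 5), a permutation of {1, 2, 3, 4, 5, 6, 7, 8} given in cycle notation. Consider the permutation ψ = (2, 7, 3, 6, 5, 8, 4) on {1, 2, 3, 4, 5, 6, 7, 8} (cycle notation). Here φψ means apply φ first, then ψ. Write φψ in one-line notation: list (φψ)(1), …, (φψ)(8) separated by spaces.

2 3 1 5 7 6 4 8

For each element, apply φ then ψ: 1 → 4 → 2; 2 → 7 → 3; 3 → 1 → 1; 4 → 6 → 5; 5 → 2 → 7; 6 → 3 → 6; 7 → 8 → 4; 8 → 5 → 8.
Collecting the images, φψ = [2 3 1 5 7 6 4 8].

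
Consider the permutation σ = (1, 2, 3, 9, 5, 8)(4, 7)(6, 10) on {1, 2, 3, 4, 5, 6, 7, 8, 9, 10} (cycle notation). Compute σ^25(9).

9 lies in the 6-cycle (1, 2, 3, 9, 5, 8).
Since the cycle has length 6, σ^25 acts on it the same as σ^1 (25 mod 6 = 1).
Stepping 1 place around the cycle: 9 → 5.

5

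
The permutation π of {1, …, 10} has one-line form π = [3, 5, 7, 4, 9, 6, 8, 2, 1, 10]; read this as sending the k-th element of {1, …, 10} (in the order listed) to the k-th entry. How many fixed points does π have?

The fixed points (elements with π(x) = x) are {4, 6, 10}, so there are 3.

3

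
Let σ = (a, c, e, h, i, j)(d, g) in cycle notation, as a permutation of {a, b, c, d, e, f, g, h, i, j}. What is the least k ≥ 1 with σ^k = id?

6

The cycle type of σ is (6, 2, 1, 1).
The order is lcm(6, 2) = 6.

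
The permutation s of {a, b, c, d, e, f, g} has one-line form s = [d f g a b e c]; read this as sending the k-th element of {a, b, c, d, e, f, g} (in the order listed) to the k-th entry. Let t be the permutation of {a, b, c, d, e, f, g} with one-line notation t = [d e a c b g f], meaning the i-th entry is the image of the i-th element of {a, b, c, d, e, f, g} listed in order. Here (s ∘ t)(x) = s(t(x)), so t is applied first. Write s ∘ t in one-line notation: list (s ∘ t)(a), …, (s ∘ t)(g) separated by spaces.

a b d g f c e

For each element, apply t then s: a → d → a; b → e → b; c → a → d; d → c → g; e → b → f; f → g → c; g → f → e.
So s ∘ t in one-line form is a b d g f c e.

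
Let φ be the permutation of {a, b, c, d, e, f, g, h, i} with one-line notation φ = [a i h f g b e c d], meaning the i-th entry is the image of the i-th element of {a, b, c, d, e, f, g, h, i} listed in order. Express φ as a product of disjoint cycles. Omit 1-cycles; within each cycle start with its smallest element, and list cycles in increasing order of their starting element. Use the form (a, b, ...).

(b, i, d, f)(c, h)(e, g)

Start at b and follow images: b → i → d → f → b, giving the cycle (b, i, d, f).
Repeating from the next unused element and collecting all non-trivial cycles gives (b, i, d, f)(c, h)(e, g).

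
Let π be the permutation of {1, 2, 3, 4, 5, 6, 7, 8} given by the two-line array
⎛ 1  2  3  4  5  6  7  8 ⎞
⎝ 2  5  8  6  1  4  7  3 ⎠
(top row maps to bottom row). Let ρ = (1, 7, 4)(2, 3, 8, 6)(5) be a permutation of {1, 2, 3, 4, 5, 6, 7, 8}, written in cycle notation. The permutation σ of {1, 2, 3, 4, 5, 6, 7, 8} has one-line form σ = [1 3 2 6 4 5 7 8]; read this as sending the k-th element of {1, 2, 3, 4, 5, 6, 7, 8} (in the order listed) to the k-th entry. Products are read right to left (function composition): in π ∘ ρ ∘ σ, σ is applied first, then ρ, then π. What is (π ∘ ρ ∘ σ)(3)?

(π ∘ ρ ∘ σ)(3) = π(ρ(σ(3))). σ(3) = 2, then ρ(2) = 3, then π(3) = 8, so the result is 8.

8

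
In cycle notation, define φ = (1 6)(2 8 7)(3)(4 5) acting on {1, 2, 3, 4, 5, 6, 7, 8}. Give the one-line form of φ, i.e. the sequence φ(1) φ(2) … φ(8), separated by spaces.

Reading each image from the cycles: 1↦6, 2↦8, 3↦3, 4↦5, 5↦4, 6↦1, 7↦2, 8↦7.
Listing these in domain order gives 6 8 3 5 4 1 2 7.

6 8 3 5 4 1 2 7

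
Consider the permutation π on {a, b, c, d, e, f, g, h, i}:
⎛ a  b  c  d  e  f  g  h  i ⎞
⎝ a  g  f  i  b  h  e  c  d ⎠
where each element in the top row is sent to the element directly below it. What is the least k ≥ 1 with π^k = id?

6

The disjoint-cycle form of π has cycle lengths 3, 3, 2, 1.
Since disjoint cycles commute, ord(π) = lcm(3, 3, 2) = 6.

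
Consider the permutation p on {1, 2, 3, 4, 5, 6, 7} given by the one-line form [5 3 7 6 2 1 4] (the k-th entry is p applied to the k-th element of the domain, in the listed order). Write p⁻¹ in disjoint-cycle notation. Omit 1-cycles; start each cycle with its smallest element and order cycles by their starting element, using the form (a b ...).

The cycle decomposition of p is (1 5 2 3 7 4 6).
Reversing each cycle (and rotating so the smallest element leads) gives p⁻¹ = (1 6 4 7 3 2 5).

(1 6 4 7 3 2 5)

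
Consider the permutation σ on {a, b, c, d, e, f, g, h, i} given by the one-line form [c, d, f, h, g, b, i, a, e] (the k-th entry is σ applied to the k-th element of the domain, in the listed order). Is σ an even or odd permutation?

In disjoint-cycle form the cycle lengths are 6, 3.
A cycle of length ℓ contributes ℓ−1 transpositions, so σ is a product of 5 + 2 = 7 transpositions — odd.

odd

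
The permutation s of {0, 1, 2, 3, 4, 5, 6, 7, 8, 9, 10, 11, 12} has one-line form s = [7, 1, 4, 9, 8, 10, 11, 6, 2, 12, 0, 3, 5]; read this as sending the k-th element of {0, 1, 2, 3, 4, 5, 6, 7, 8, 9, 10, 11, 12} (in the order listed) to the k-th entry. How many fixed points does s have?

The fixed points (elements with s(x) = x) are {1}, so there is 1.

1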